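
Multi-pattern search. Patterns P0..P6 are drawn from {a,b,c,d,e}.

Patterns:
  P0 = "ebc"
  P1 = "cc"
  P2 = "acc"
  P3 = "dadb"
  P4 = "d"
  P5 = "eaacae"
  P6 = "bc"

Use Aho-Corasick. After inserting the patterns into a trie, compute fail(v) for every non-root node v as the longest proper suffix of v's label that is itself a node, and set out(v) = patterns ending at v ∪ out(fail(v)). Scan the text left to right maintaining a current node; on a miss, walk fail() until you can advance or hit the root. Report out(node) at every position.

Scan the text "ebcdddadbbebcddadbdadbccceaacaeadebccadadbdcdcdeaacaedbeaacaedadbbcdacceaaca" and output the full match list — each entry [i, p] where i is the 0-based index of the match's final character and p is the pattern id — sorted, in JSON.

Construct AC machine:
Trie nodes:
  n0 'ε': a→6 b→18 c→4 d→9 e→1
  n1 'e': a→13 b→2
  n2 'eb': c→3
  n3 'ebc': ·  [P0 ends]
  n4 'c': c→5
  n5 'cc': ·  [P1 ends]
  n6 'a': c→7
  n7 'ac': c→8
  n8 'acc': ·  [P2 ends]
  n9 'd': a→10  [P4 ends]
  n10 'da': d→11
  n11 'dad': b→12
  n12 'dadb': ·  [P3 ends]
  n13 'ea': a→14
  n14 'eaa': c→15
  n15 'eaac': a→16
  n16 'eaaca': e→17
  n17 'eaacae': ·  [P5 ends]
  n18 'b': c→19
  n19 'bc': ·  [P6 ends]

BFS fail/out derivation:
  n1('e'): parent n0 fail=0; on 'e' 0 → fail=0;  out ∅∪∅=∅
  n4('c'): parent n0 fail=0; on 'c' 0 → fail=0;  out ∅∪∅=∅
  n6('a'): parent n0 fail=0; on 'a' 0 → fail=0;  out ∅∪∅=∅
  n9('d'): parent n0 fail=0; on 'd' 0 → fail=0;  out {4}∪∅={4}
  n18('b'): parent n0 fail=0; on 'b' 0 → fail=0;  out ∅∪∅=∅
  n2('eb'): parent n1 fail=0; on 'b' 0 → fail=18;  out ∅∪∅=∅
  n5('cc'): parent n4 fail=0; on 'c' 0 → fail=4;  out {1}∪∅={1}
  n7('ac'): parent n6 fail=0; on 'c' 0 → fail=4;  out ∅∪∅=∅
  n10('da'): parent n9 fail=0; on 'a' 0 → fail=6;  out ∅∪∅=∅
  n13('ea'): parent n1 fail=0; on 'a' 0 → fail=6;  out ∅∪∅=∅
  n19('bc'): parent n18 fail=0; on 'c' 0 → fail=4;  out {6}∪∅={6}
  n3('ebc'): parent n2 fail=18; on 'c' 18 → fail=19;  out {0}∪{6}={0,6}
  n8('acc'): parent n7 fail=4; on 'c' 4 → fail=5;  out {2}∪{1}={1,2}
  n11('dad'): parent n10 fail=6; on 'd' 6→0 → fail=9;  out ∅∪{4}={4}
  n14('eaa'): parent n13 fail=6; on 'a' 6→0 → fail=6;  out ∅∪∅=∅
  n12('dadb'): parent n11 fail=9; on 'b' 9→0 → fail=18;  out {3}∪∅={3}
  n15('eaac'): parent n14 fail=6; on 'c' 6 → fail=7;  out ∅∪∅=∅
  n16('eaaca'): parent n15 fail=7; on 'a' 7→4→0 → fail=6;  out ∅∪∅=∅
  n17('eaacae'): parent n16 fail=6; on 'e' 6→0 → fail=1;  out {5}∪∅={5}

Text stream:
pos 0 'e': at 1
pos 1 'b': at 2
pos 2 'c': at 3  emit P0@[0:2],P6@[1:2]
pos 3 'd': at 9 (fail-walked)  emit P4@[3:3]
pos 4 'd': at 9 (fail-walked)  emit P4@[4:4]
pos 5 'd': at 9 (fail-walked)  emit P4@[5:5]
pos 6 'a': at 10
pos 7 'd': at 11  emit P4@[7:7]
pos 8 'b': at 12  emit P3@[5:8]
pos 9 'b': at 18 (fail-walked)
pos 10 'e': at 1 (fail-walked)
pos 11 'b': at 2
pos 12 'c': at 3  emit P0@[10:12],P6@[11:12]
pos 13 'd': at 9 (fail-walked)  emit P4@[13:13]
pos 14 'd': at 9 (fail-walked)  emit P4@[14:14]
pos 15 'a': at 10
pos 16 'd': at 11  emit P4@[16:16]
pos 17 'b': at 12  emit P3@[14:17]
pos 18 'd': at 9 (fail-walked)  emit P4@[18:18]
pos 19 'a': at 10
pos 20 'd': at 11  emit P4@[20:20]
pos 21 'b': at 12  emit P3@[18:21]
pos 22 'c': at 19 (fail-walked)  emit P6@[21:22]
pos 23 'c': at 5 (fail-walked)  emit P1@[22:23]
pos 24 'c': at 5 (fail-walked)  emit P1@[23:24]
pos 25 'e': at 1 (fail-walked)
pos 26 'a': at 13
pos 27 'a': at 14
pos 28 'c': at 15
pos 29 'a': at 16
pos 30 'e': at 17  emit P5@[25:30]
pos 31 'a': at 13 (fail-walked)
pos 32 'd': at 9 (fail-walked)  emit P4@[32:32]
pos 33 'e': at 1 (fail-walked)
pos 34 'b': at 2
pos 35 'c': at 3  emit P0@[33:35],P6@[34:35]
pos 36 'c': at 5 (fail-walked)  emit P1@[35:36]
pos 37 'a': at 6 (fail-walked)
pos 38 'd': at 9 (fail-walked)  emit P4@[38:38]
pos 39 'a': at 10
pos 40 'd': at 11  emit P4@[40:40]
pos 41 'b': at 12  emit P3@[38:41]
pos 42 'd': at 9 (fail-walked)  emit P4@[42:42]
pos 43 'c': at 4 (fail-walked)
pos 44 'd': at 9 (fail-walked)  emit P4@[44:44]
pos 45 'c': at 4 (fail-walked)
pos 46 'd': at 9 (fail-walked)  emit P4@[46:46]
pos 47 'e': at 1 (fail-walked)
pos 48 'a': at 13
pos 49 'a': at 14
pos 50 'c': at 15
pos 51 'a': at 16
pos 52 'e': at 17  emit P5@[47:52]
pos 53 'd': at 9 (fail-walked)  emit P4@[53:53]
pos 54 'b': at 18 (fail-walked)
pos 55 'e': at 1 (fail-walked)
pos 56 'a': at 13
pos 57 'a': at 14
pos 58 'c': at 15
pos 59 'a': at 16
pos 60 'e': at 17  emit P5@[55:60]
pos 61 'd': at 9 (fail-walked)  emit P4@[61:61]
pos 62 'a': at 10
pos 63 'd': at 11  emit P4@[63:63]
pos 64 'b': at 12  emit P3@[61:64]
pos 65 'b': at 18 (fail-walked)
pos 66 'c': at 19  emit P6@[65:66]
pos 67 'd': at 9 (fail-walked)  emit P4@[67:67]
pos 68 'a': at 10
pos 69 'c': at 7 (fail-walked)
pos 70 'c': at 8  emit P1@[69:70],P2@[68:70]
pos 71 'e': at 1 (fail-walked)
pos 72 'a': at 13
pos 73 'a': at 14
pos 74 'c': at 15
pos 75 'a': at 16

Result: [[2,0],[2,6],[3,4],[4,4],[5,4],[7,4],[8,3],[12,0],[12,6],[13,4],[14,4],[16,4],[17,3],[18,4],[20,4],[21,3],[22,6],[23,1],[24,1],[30,5],[32,4],[35,0],[35,6],[36,1],[38,4],[40,4],[41,3],[42,4],[44,4],[46,4],[52,5],[53,4],[60,5],[61,4],[63,4],[64,3],[66,6],[67,4],[70,1],[70,2]]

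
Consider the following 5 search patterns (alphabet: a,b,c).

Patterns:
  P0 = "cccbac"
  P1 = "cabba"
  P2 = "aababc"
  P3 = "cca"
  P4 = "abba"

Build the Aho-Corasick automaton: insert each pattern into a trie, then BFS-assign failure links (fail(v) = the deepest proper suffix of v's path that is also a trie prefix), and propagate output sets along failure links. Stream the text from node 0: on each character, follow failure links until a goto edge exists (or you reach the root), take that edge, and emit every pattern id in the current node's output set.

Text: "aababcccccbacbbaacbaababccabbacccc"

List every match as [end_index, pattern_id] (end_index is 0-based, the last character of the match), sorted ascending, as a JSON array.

Build:
Trie (insert patterns):
  0='ε' goto a→11 c→1
  1='c' goto a→7 c→2
  2='cc' goto a→17 c→3
  3='ccc' goto b→4
  4='cccb' goto a→5
  5='cccba' goto c→6
  6='cccbac' goto ·  [P0 ends]
  7='ca' goto b→8
  8='cab' goto b→9
  9='cabb' goto a→10
  10='cabba' goto ·  [P1 ends]
  11='a' goto a→12 b→18
  12='aa' goto b→13
  13='aab' goto a→14
  14='aaba' goto b→15
  15='aabab' goto c→16
  16='aababc' goto ·  [P2 ends]
  17='cca' goto ·  [P3 ends]
  18='ab' goto b→19
  19='abb' goto a→20
  20='abba' goto ·  [P4 ends]

Failure links (BFS by depth):
  fail(1) 'c': from fail(0)=0 chase 'c': 0 ⇒ 0;  out=∅∪out(0)=∅
  fail(11) 'a': from fail(0)=0 chase 'a': 0 ⇒ 0;  out=∅∪out(0)=∅
  fail(2) 'cc': from fail(1)=0 chase 'c': 0 ⇒ 1;  out=∅∪out(1)=∅
  fail(7) 'ca': from fail(1)=0 chase 'a': 0 ⇒ 11;  out=∅∪out(11)=∅
  fail(12) 'aa': from fail(11)=0 chase 'a': 0 ⇒ 11;  out=∅∪out(11)=∅
  fail(18) 'ab': from fail(11)=0 chase 'b': 0 ⇒ 0;  out=∅∪out(0)=∅
  fail(3) 'ccc': from fail(2)=1 chase 'c': 1 ⇒ 2;  out=∅∪out(2)=∅
  fail(8) 'cab': from fail(7)=11 chase 'b': 11 ⇒ 18;  out=∅∪out(18)=∅
  fail(13) 'aab': from fail(12)=11 chase 'b': 11 ⇒ 18;  out=∅∪out(18)=∅
  fail(17) 'cca': from fail(2)=1 chase 'a': 1 ⇒ 7;  out={3}∪out(7)={3}
  fail(19) 'abb': from fail(18)=0 chase 'b': 0 ⇒ 0;  out=∅∪out(0)=∅
  fail(4) 'cccb': from fail(3)=2 chase 'b': 2→1→0 ⇒ 0;  out=∅∪out(0)=∅
  fail(9) 'cabb': from fail(8)=18 chase 'b': 18 ⇒ 19;  out=∅∪out(19)=∅
  fail(14) 'aaba': from fail(13)=18 chase 'a': 18→0 ⇒ 11;  out=∅∪out(11)=∅
  fail(20) 'abba': from fail(19)=0 chase 'a': 0 ⇒ 11;  out={4}∪out(11)={4}
  fail(5) 'cccba': from fail(4)=0 chase 'a': 0 ⇒ 11;  out=∅∪out(11)=∅
  fail(10) 'cabba': from fail(9)=19 chase 'a': 19 ⇒ 20;  out={1}∪out(20)={1,4}
  fail(15) 'aabab': from fail(14)=11 chase 'b': 11 ⇒ 18;  out=∅∪out(18)=∅
  fail(6) 'cccbac': from fail(5)=11 chase 'c': 11→0 ⇒ 1;  out={0}∪out(1)={0}
  fail(16) 'aababc': from fail(15)=18 chase 'c': 18→0 ⇒ 1;  out={2}∪out(1)={2}

Text stream:
i=0 'a': node 0→11
i=1 'a': node 11→12
i=2 'b': node 12→13
i=3 'a': node 13→14
i=4 'b': node 14→15
i=5 'c': node 15→16  emit P2@[0:5]
i=6 'c': node 16→2 (fail-walked)
i=7 'c': node 2→3
i=8 'c': node 3→3 (fail-walked)
i=9 'c': node 3→3 (fail-walked)
i=10 'b': node 3→4
i=11 'a': node 4→5
i=12 'c': node 5→6  emit P0@[7:12]
i=13 'b': node 6→0 (fail-walked)
i=14 'b': node 0→0
i=15 'a': node 0→11
i=16 'a': node 11→12
i=17 'c': node 12→1 (fail-walked)
i=18 'b': node 1→0 (fail-walked)
i=19 'a': node 0→11
i=20 'a': node 11→12
i=21 'b': node 12→13
i=22 'a': node 13→14
i=23 'b': node 14→15
i=24 'c': node 15→16  emit P2@[19:24]
i=25 'c': node 16→2 (fail-walked)
i=26 'a': node 2→17  emit P3@[24:26]
i=27 'b': node 17→8 (fail-walked)
i=28 'b': node 8→9
i=29 'a': node 9→10  emit P1@[25:29],P4@[26:29]
i=30 'c': node 10→1 (fail-walked)
i=31 'c': node 1→2
i=32 'c': node 2→3
i=33 'c': node 3→3 (fail-walked)

Matches: [[5,2],[12,0],[24,2],[26,3],[29,1],[29,4]]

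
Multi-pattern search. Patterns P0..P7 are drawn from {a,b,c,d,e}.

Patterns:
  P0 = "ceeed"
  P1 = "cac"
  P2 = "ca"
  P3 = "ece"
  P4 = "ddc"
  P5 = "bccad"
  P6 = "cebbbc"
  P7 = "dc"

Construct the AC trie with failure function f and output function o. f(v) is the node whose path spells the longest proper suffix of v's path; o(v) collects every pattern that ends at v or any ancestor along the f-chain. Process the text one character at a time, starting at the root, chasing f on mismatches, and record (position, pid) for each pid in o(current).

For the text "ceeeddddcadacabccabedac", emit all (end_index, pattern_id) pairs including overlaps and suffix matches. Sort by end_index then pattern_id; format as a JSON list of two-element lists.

Construct AC machine:
Trie nodes:
  0='ε' goto b→14 c→1 d→11 e→8
  1='c' goto a→6 e→2
  2='ce' goto b→19 e→3
  3='cee' goto e→4
  4='ceee' goto d→5
  5='ceeed' goto ·  ←P0
  6='ca' goto c→7  ←P2
  7='cac' goto ·  ←P1
  8='e' goto c→9
  9='ec' goto e→10
  10='ece' goto ·  ←P3
  11='d' goto c→23 d→12
  12='dd' goto c→13
  13='ddc' goto ·  ←P4
  14='b' goto c→15
  15='bc' goto c→16
  16='bcc' goto a→17
  17='bcca' goto d→18
  18='bccad' goto ·  ←P5
  19='ceb' goto b→20
  20='cebb' goto b→21
  21='cebbb' goto c→22
  22='cebbbc' goto ·  ←P6
  23='dc' goto ·  ←P7

BFS fail/out derivation:
  fail(1) 'c': from fail(0)=0 chase 'c': 0 ⇒ 0;  out=∅∪out(0)=∅
  fail(8) 'e': from fail(0)=0 chase 'e': 0 ⇒ 0;  out=∅∪out(0)=∅
  fail(11) 'd': from fail(0)=0 chase 'd': 0 ⇒ 0;  out=∅∪out(0)=∅
  fail(14) 'b': from fail(0)=0 chase 'b': 0 ⇒ 0;  out=∅∪out(0)=∅
  fail(2) 'ce': from fail(1)=0 chase 'e': 0 ⇒ 8;  out=∅∪out(8)=∅
  fail(6) 'ca': from fail(1)=0 chase 'a': 0 ⇒ 0;  out={2}∪out(0)={2}
  fail(9) 'ec': from fail(8)=0 chase 'c': 0 ⇒ 1;  out=∅∪out(1)=∅
  fail(12) 'dd': from fail(11)=0 chase 'd': 0 ⇒ 11;  out=∅∪out(11)=∅
  fail(15) 'bc': from fail(14)=0 chase 'c': 0 ⇒ 1;  out=∅∪out(1)=∅
  fail(23) 'dc': from fail(11)=0 chase 'c': 0 ⇒ 1;  out={7}∪out(1)={7}
  fail(3) 'cee': from fail(2)=8 chase 'e': 8→0 ⇒ 8;  out=∅∪out(8)=∅
  fail(7) 'cac': from fail(6)=0 chase 'c': 0 ⇒ 1;  out={1}∪out(1)={1}
  fail(10) 'ece': from fail(9)=1 chase 'e': 1 ⇒ 2;  out={3}∪out(2)={3}
  fail(13) 'ddc': from fail(12)=11 chase 'c': 11 ⇒ 23;  out={4}∪out(23)={4,7}
  fail(16) 'bcc': from fail(15)=1 chase 'c': 1→0 ⇒ 1;  out=∅∪out(1)=∅
  fail(19) 'ceb': from fail(2)=8 chase 'b': 8→0 ⇒ 14;  out=∅∪out(14)=∅
  fail(4) 'ceee': from fail(3)=8 chase 'e': 8→0 ⇒ 8;  out=∅∪out(8)=∅
  fail(17) 'bcca': from fail(16)=1 chase 'a': 1 ⇒ 6;  out=∅∪out(6)={2}
  fail(20) 'cebb': from fail(19)=14 chase 'b': 14→0 ⇒ 14;  out=∅∪out(14)=∅
  fail(5) 'ceeed': from fail(4)=8 chase 'd': 8→0 ⇒ 11;  out={0}∪out(11)={0}
  fail(18) 'bccad': from fail(17)=6 chase 'd': 6→0 ⇒ 11;  out={5}∪out(11)={5}
  fail(21) 'cebbb': from fail(20)=14 chase 'b': 14→0 ⇒ 14;  out=∅∪out(14)=∅
  fail(22) 'cebbbc': from fail(21)=14 chase 'c': 14 ⇒ 15;  out={6}∪out(15)={6}

Text stream:
[0] read 'c'  n0⇒n1
[1] read 'e'  n1⇒n2
[2] read 'e'  n2⇒n3
[3] read 'e'  n3⇒n4
[4] read 'd'  n4⇒n5  ** P0@[0:4]
[5] read 'd'  n5⇒n12 ·f
[6] read 'd'  n12⇒n12 ·f
[7] read 'd'  n12⇒n12 ·f
[8] read 'c'  n12⇒n13  ** P4@[6:8],P7@[7:8]
[9] read 'a'  n13⇒n6 ·f  ** P2@[8:9]
[10] read 'd'  n6⇒n11 ·f
[11] read 'a'  n11⇒n0 ·f
[12] read 'c'  n0⇒n1
[13] read 'a'  n1⇒n6  ** P2@[12:13]
[14] read 'b'  n6⇒n14 ·f
[15] read 'c'  n14⇒n15
[16] read 'c'  n15⇒n16
[17] read 'a'  n16⇒n17  ** P2@[16:17]
[18] read 'b'  n17⇒n14 ·f
[19] read 'e'  n14⇒n8 ·f
[20] read 'd'  n8⇒n11 ·f
[21] read 'a'  n11⇒n0 ·f
[22] read 'c'  n0⇒n1

Result: [[4,0],[8,4],[8,7],[9,2],[13,2],[17,2]]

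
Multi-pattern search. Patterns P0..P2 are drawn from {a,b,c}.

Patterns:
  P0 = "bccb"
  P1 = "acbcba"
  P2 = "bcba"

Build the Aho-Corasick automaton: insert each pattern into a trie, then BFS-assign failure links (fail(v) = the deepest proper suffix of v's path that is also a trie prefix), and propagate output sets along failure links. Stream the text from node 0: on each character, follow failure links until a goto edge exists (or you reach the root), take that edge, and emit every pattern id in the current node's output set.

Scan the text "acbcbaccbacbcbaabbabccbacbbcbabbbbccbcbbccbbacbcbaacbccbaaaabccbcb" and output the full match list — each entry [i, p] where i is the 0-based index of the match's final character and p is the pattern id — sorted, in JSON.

Construct AC machine:
Trie nodes:
  0='ε' goto a→5 b→1
  1='b' goto c→2
  2='bc' goto b→11 c→3
  3='bcc' goto b→4
  4='bccb' goto ·  [P0 ends]
  5='a' goto c→6
  6='ac' goto b→7
  7='acb' goto c→8
  8='acbc' goto b→9
  9='acbcb' goto a→10
  10='acbcba' goto ·  [P1 ends]
  11='bcb' goto a→12
  12='bcba' goto ·  [P2 ends]

BFS fail/out derivation:
  fail(1) 'b': from fail(0)=0 chase 'b': 0 ⇒ 0;  out=∅∪out(0)=∅
  fail(5) 'a': from fail(0)=0 chase 'a': 0 ⇒ 0;  out=∅∪out(0)=∅
  fail(2) 'bc': from fail(1)=0 chase 'c': 0 ⇒ 0;  out=∅∪out(0)=∅
  fail(6) 'ac': from fail(5)=0 chase 'c': 0 ⇒ 0;  out=∅∪out(0)=∅
  fail(3) 'bcc': from fail(2)=0 chase 'c': 0 ⇒ 0;  out=∅∪out(0)=∅
  fail(7) 'acb': from fail(6)=0 chase 'b': 0 ⇒ 1;  out=∅∪out(1)=∅
  fail(11) 'bcb': from fail(2)=0 chase 'b': 0 ⇒ 1;  out=∅∪out(1)=∅
  fail(4) 'bccb': from fail(3)=0 chase 'b': 0 ⇒ 1;  out={0}∪out(1)={0}
  fail(8) 'acbc': from fail(7)=1 chase 'c': 1 ⇒ 2;  out=∅∪out(2)=∅
  fail(12) 'bcba': from fail(11)=1 chase 'a': 1→0 ⇒ 5;  out={2}∪out(5)={2}
  fail(9) 'acbcb': from fail(8)=2 chase 'b': 2 ⇒ 11;  out=∅∪out(11)=∅
  fail(10) 'acbcba': from fail(9)=11 chase 'a': 11 ⇒ 12;  out={1}∪out(12)={1,2}

Text stream:
[0] read 'a'  n0⇒n5
[1] read 'c'  n5⇒n6
[2] read 'b'  n6⇒n7
[3] read 'c'  n7⇒n8
[4] read 'b'  n8⇒n9
[5] read 'a'  n9⇒n10  → match P1@[0:5],P2@[2:5]
[6] read 'c'  n10⇒n6 (fail-walked)
[7] read 'c'  n6⇒n0 (fail-walked)
[8] read 'b'  n0⇒n1
[9] read 'a'  n1⇒n5 (fail-walked)
[10] read 'c'  n5⇒n6
[11] read 'b'  n6⇒n7
[12] read 'c'  n7⇒n8
[13] read 'b'  n8⇒n9
[14] read 'a'  n9⇒n10  → match P1@[9:14],P2@[11:14]
[15] read 'a'  n10⇒n5 (fail-walked)
[16] read 'b'  n5⇒n1 (fail-walked)
[17] read 'b'  n1⇒n1 (fail-walked)
[18] read 'a'  n1⇒n5 (fail-walked)
[19] read 'b'  n5⇒n1 (fail-walked)
[20] read 'c'  n1⇒n2
[21] read 'c'  n2⇒n3
[22] read 'b'  n3⇒n4  → match P0@[19:22]
[23] read 'a'  n4⇒n5 (fail-walked)
[24] read 'c'  n5⇒n6
[25] read 'b'  n6⇒n7
[26] read 'b'  n7⇒n1 (fail-walked)
[27] read 'c'  n1⇒n2
[28] read 'b'  n2⇒n11
[29] read 'a'  n11⇒n12  → match P2@[26:29]
[30] read 'b'  n12⇒n1 (fail-walked)
[31] read 'b'  n1⇒n1 (fail-walked)
[32] read 'b'  n1⇒n1 (fail-walked)
[33] read 'b'  n1⇒n1 (fail-walked)
[34] read 'c'  n1⇒n2
[35] read 'c'  n2⇒n3
[36] read 'b'  n3⇒n4  → match P0@[33:36]
[37] read 'c'  n4⇒n2 (fail-walked)
[38] read 'b'  n2⇒n11
[39] read 'b'  n11⇒n1 (fail-walked)
[40] read 'c'  n1⇒n2
[41] read 'c'  n2⇒n3
[42] read 'b'  n3⇒n4  → match P0@[39:42]
[43] read 'b'  n4⇒n1 (fail-walked)
[44] read 'a'  n1⇒n5 (fail-walked)
[45] read 'c'  n5⇒n6
[46] read 'b'  n6⇒n7
[47] read 'c'  n7⇒n8
[48] read 'b'  n8⇒n9
[49] read 'a'  n9⇒n10  → match P1@[44:49],P2@[46:49]
[50] read 'a'  n10⇒n5 (fail-walked)
[51] read 'c'  n5⇒n6
[52] read 'b'  n6⇒n7
[53] read 'c'  n7⇒n8
[54] read 'c'  n8⇒n3 (fail-walked)
[55] read 'b'  n3⇒n4  → match P0@[52:55]
[56] read 'a'  n4⇒n5 (fail-walked)
[57] read 'a'  n5⇒n5 (fail-walked)
[58] read 'a'  n5⇒n5 (fail-walked)
[59] read 'a'  n5⇒n5 (fail-walked)
[60] read 'b'  n5⇒n1 (fail-walked)
[61] read 'c'  n1⇒n2
[62] read 'c'  n2⇒n3
[63] read 'b'  n3⇒n4  → match P0@[60:63]
[64] read 'c'  n4⇒n2 (fail-walked)
[65] read 'b'  n2⇒n11

All matches (sorted): [[5,1],[5,2],[14,1],[14,2],[22,0],[29,2],[36,0],[42,0],[49,1],[49,2],[55,0],[63,0]]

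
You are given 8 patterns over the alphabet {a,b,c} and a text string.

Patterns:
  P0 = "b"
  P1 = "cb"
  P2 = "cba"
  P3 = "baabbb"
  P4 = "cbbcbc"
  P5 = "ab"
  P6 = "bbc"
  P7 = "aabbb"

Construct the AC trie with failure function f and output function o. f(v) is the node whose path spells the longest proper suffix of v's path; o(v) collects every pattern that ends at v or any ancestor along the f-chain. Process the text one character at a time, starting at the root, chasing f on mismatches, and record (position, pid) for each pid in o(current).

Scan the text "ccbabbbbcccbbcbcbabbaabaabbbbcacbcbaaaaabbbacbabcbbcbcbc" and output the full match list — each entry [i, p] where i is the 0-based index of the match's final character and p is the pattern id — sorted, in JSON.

Build automaton:
Trie nodes:
  0='ε' goto a→14 b→1 c→2
  1='b' goto a→5 b→16  ←P0
  2='c' goto b→3
  3='cb' goto a→4 b→10  ←P1
  4='cba' goto ·  ←P2
  5='ba' goto a→6
  6='baa' goto b→7
  7='baab' goto b→8
  8='baabb' goto b→9
  9='baabbb' goto ·  ←P3
  10='cbb' goto c→11
  11='cbbc' goto b→12
  12='cbbcb' goto c→13
  13='cbbcbc' goto ·  ←P4
  14='a' goto a→18 b→15
  15='ab' goto ·  ←P5
  16='bb' goto c→17
  17='bbc' goto ·  ←P6
  18='aa' goto b→19
  19='aab' goto b→20
  20='aabb' goto b→21
  21='aabbb' goto ·  ←P7

Failure links (BFS by depth):
  n1('b'): parent n0 fail=0; on 'b' 0 → fail=0;  out {0}∪∅={0}
  n2('c'): parent n0 fail=0; on 'c' 0 → fail=0;  out ∅∪∅=∅
  n14('a'): parent n0 fail=0; on 'a' 0 → fail=0;  out ∅∪∅=∅
  n3('cb'): parent n2 fail=0; on 'b' 0 → fail=1;  out {1}∪{0}={0,1}
  n5('ba'): parent n1 fail=0; on 'a' 0 → fail=14;  out ∅∪∅=∅
  n15('ab'): parent n14 fail=0; on 'b' 0 → fail=1;  out {5}∪{0}={0,5}
  n16('bb'): parent n1 fail=0; on 'b' 0 → fail=1;  out ∅∪{0}={0}
  n18('aa'): parent n14 fail=0; on 'a' 0 → fail=14;  out ∅∪∅=∅
  n4('cba'): parent n3 fail=1; on 'a' 1 → fail=5;  out {2}∪∅={2}
  n6('baa'): parent n5 fail=14; on 'a' 14 → fail=18;  out ∅∪∅=∅
  n10('cbb'): parent n3 fail=1; on 'b' 1 → fail=16;  out ∅∪{0}={0}
  n17('bbc'): parent n16 fail=1; on 'c' 1→0 → fail=2;  out {6}∪∅={6}
  n19('aab'): parent n18 fail=14; on 'b' 14 → fail=15;  out ∅∪{0,5}={0,5}
  n7('baab'): parent n6 fail=18; on 'b' 18 → fail=19;  out ∅∪{0,5}={0,5}
  n11('cbbc'): parent n10 fail=16; on 'c' 16 → fail=17;  out ∅∪{6}={6}
  n20('aabb'): parent n19 fail=15; on 'b' 15→1 → fail=16;  out ∅∪{0}={0}
  n8('baabb'): parent n7 fail=19; on 'b' 19 → fail=20;  out ∅∪{0}={0}
  n12('cbbcb'): parent n11 fail=17; on 'b' 17→2 → fail=3;  out ∅∪{0,1}={0,1}
  n21('aabbb'): parent n20 fail=16; on 'b' 16→1 → fail=16;  out {7}∪{0}={0,7}
  n9('baabbb'): parent n8 fail=20; on 'b' 20 → fail=21;  out {3}∪{0,7}={0,3,7}
  n13('cbbcbc'): parent n12 fail=3; on 'c' 3→1→0 → fail=2;  out {4}∪∅={4}

Scan:
pos 0 'c': at 2
pos 1 'c': at 2 (via fail)
pos 2 'b': at 3  → match P0@[2:2],P1@[1:2]
pos 3 'a': at 4  → match P2@[1:3]
pos 4 'b': at 15 (via fail)  → match P0@[4:4],P5@[3:4]
pos 5 'b': at 16 (via fail)  → match P0@[5:5]
pos 6 'b': at 16 (via fail)  → match P0@[6:6]
pos 7 'b': at 16 (via fail)  → match P0@[7:7]
pos 8 'c': at 17  → match P6@[6:8]
pos 9 'c': at 2 (via fail)
pos 10 'c': at 2 (via fail)
pos 11 'b': at 3  → match P0@[11:11],P1@[10:11]
pos 12 'b': at 10  → match P0@[12:12]
pos 13 'c': at 11  → match P6@[11:13]
pos 14 'b': at 12  → match P0@[14:14],P1@[13:14]
pos 15 'c': at 13  → match P4@[10:15]
pos 16 'b': at 3 (via fail)  → match P0@[16:16],P1@[15:16]
pos 17 'a': at 4  → match P2@[15:17]
pos 18 'b': at 15 (via fail)  → match P0@[18:18],P5@[17:18]
pos 19 'b': at 16 (via fail)  → match P0@[19:19]
pos 20 'a': at 5 (via fail)
pos 21 'a': at 6
pos 22 'b': at 7  → match P0@[22:22],P5@[21:22]
pos 23 'a': at 5 (via fail)
pos 24 'a': at 6
pos 25 'b': at 7  → match P0@[25:25],P5@[24:25]
pos 26 'b': at 8  → match P0@[26:26]
pos 27 'b': at 9  → match P0@[27:27],P3@[22:27],P7@[23:27]
pos 28 'b': at 16 (via fail)  → match P0@[28:28]
pos 29 'c': at 17  → match P6@[27:29]
pos 30 'a': at 14 (via fail)
pos 31 'c': at 2 (via fail)
pos 32 'b': at 3  → match P0@[32:32],P1@[31:32]
pos 33 'c': at 2 (via fail)
pos 34 'b': at 3  → match P0@[34:34],P1@[33:34]
pos 35 'a': at 4  → match P2@[33:35]
pos 36 'a': at 6 (via fail)
pos 37 'a': at 18 (via fail)
pos 38 'a': at 18 (via fail)
pos 39 'a': at 18 (via fail)
pos 40 'b': at 19  → match P0@[40:40],P5@[39:40]
pos 41 'b': at 20  → match P0@[41:41]
pos 42 'b': at 21  → match P0@[42:42],P7@[38:42]
pos 43 'a': at 5 (via fail)
pos 44 'c': at 2 (via fail)
pos 45 'b': at 3  → match P0@[45:45],P1@[44:45]
pos 46 'a': at 4  → match P2@[44:46]
pos 47 'b': at 15 (via fail)  → match P0@[47:47],P5@[46:47]
pos 48 'c': at 2 (via fail)
pos 49 'b': at 3  → match P0@[49:49],P1@[48:49]
pos 50 'b': at 10  → match P0@[50:50]
pos 51 'c': at 11  → match P6@[49:51]
pos 52 'b': at 12  → match P0@[52:52],P1@[51:52]
pos 53 'c': at 13  → match P4@[48:53]
pos 54 'b': at 3 (via fail)  → match P0@[54:54],P1@[53:54]
pos 55 'c': at 2 (via fail)

Matches: [[2,0],[2,1],[3,2],[4,0],[4,5],[5,0],[6,0],[7,0],[8,6],[11,0],[11,1],[12,0],[13,6],[14,0],[14,1],[15,4],[16,0],[16,1],[17,2],[18,0],[18,5],[19,0],[22,0],[22,5],[25,0],[25,5],[26,0],[27,0],[27,3],[27,7],[28,0],[29,6],[32,0],[32,1],[34,0],[34,1],[35,2],[40,0],[40,5],[41,0],[42,0],[42,7],[45,0],[45,1],[46,2],[47,0],[47,5],[49,0],[49,1],[50,0],[51,6],[52,0],[52,1],[53,4],[54,0],[54,1]]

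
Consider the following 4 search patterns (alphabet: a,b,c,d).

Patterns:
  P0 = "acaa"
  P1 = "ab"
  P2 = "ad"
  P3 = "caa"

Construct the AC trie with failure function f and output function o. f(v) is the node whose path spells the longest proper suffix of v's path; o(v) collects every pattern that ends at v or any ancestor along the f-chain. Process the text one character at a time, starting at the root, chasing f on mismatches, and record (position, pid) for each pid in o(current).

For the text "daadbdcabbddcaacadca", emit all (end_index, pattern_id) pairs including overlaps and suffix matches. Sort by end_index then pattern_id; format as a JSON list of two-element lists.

Build:
Trie (insert patterns):
  0='ε' goto a→1 c→7
  1='a' goto b→5 c→2 d→6
  2='ac' goto a→3
  3='aca' goto a→4
  4='acaa' goto ·  ←P0
  5='ab' goto ·  ←P1
  6='ad' goto ·  ←P2
  7='c' goto a→8
  8='ca' goto a→9
  9='caa' goto ·  ←P3

Failure links (BFS by depth):
  fail(1) 'a': from fail(0)=0 chase 'a': 0 ⇒ 0;  out=∅∪out(0)=∅
  fail(7) 'c': from fail(0)=0 chase 'c': 0 ⇒ 0;  out=∅∪out(0)=∅
  fail(2) 'ac': from fail(1)=0 chase 'c': 0 ⇒ 7;  out=∅∪out(7)=∅
  fail(5) 'ab': from fail(1)=0 chase 'b': 0 ⇒ 0;  out={1}∪out(0)={1}
  fail(6) 'ad': from fail(1)=0 chase 'd': 0 ⇒ 0;  out={2}∪out(0)={2}
  fail(8) 'ca': from fail(7)=0 chase 'a': 0 ⇒ 1;  out=∅∪out(1)=∅
  fail(3) 'aca': from fail(2)=7 chase 'a': 7 ⇒ 8;  out=∅∪out(8)=∅
  fail(9) 'caa': from fail(8)=1 chase 'a': 1→0 ⇒ 1;  out={3}∪out(1)={3}
  fail(4) 'acaa': from fail(3)=8 chase 'a': 8 ⇒ 9;  out={0}∪out(9)={0,3}

Text stream:
[0] read 'd'  n0⇒n0
[1] read 'a'  n0⇒n1
[2] read 'a'  n1⇒n1 (fail-walked)
[3] read 'd'  n1⇒n6  emit P2@[2:3]
[4] read 'b'  n6⇒n0 (fail-walked)
[5] read 'd'  n0⇒n0
[6] read 'c'  n0⇒n7
[7] read 'a'  n7⇒n8
[8] read 'b'  n8⇒n5 (fail-walked)  emit P1@[7:8]
[9] read 'b'  n5⇒n0 (fail-walked)
[10] read 'd'  n0⇒n0
[11] read 'd'  n0⇒n0
[12] read 'c'  n0⇒n7
[13] read 'a'  n7⇒n8
[14] read 'a'  n8⇒n9  emit P3@[12:14]
[15] read 'c'  n9⇒n2 (fail-walked)
[16] read 'a'  n2⇒n3
[17] read 'd'  n3⇒n6 (fail-walked)  emit P2@[16:17]
[18] read 'c'  n6⇒n7 (fail-walked)
[19] read 'a'  n7⇒n8

All matches (sorted): [[3,2],[8,1],[14,3],[17,2]]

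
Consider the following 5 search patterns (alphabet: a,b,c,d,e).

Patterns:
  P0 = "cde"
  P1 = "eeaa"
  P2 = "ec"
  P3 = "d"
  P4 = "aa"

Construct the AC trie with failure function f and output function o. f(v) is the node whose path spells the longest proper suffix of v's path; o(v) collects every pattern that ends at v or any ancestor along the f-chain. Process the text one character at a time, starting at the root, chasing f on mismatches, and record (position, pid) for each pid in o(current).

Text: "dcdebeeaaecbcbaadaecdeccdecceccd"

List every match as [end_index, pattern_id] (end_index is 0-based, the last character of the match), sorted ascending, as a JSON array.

Build:
Trie nodes:
  0='ε' goto a→10 c→1 d→9 e→4
  1='c' goto d→2
  2='cd' goto e→3
  3='cde' goto ·  ←P0
  4='e' goto c→8 e→5
  5='ee' goto a→6
  6='eea' goto a→7
  7='eeaa' goto ·  ←P1
  8='ec' goto ·  ←P2
  9='d' goto ·  ←P3
  10='a' goto a→11
  11='aa' goto ·  ←P4

Failure links (BFS by depth):
  n1('c'): parent n0 fail=0; on 'c' 0 → fail=0;  out ∅∪∅=∅
  n4('e'): parent n0 fail=0; on 'e' 0 → fail=0;  out ∅∪∅=∅
  n9('d'): parent n0 fail=0; on 'd' 0 → fail=0;  out {3}∪∅={3}
  n10('a'): parent n0 fail=0; on 'a' 0 → fail=0;  out ∅∪∅=∅
  n2('cd'): parent n1 fail=0; on 'd' 0 → fail=9;  out ∅∪{3}={3}
  n5('ee'): parent n4 fail=0; on 'e' 0 → fail=4;  out ∅∪∅=∅
  n8('ec'): parent n4 fail=0; on 'c' 0 → fail=1;  out {2}∪∅={2}
  n11('aa'): parent n10 fail=0; on 'a' 0 → fail=10;  out {4}∪∅={4}
  n3('cde'): parent n2 fail=9; on 'e' 9→0 → fail=4;  out {0}∪∅={0}
  n6('eea'): parent n5 fail=4; on 'a' 4→0 → fail=10;  out ∅∪∅=∅
  n7('eeaa'): parent n6 fail=10; on 'a' 10 → fail=11;  out {1}∪{4}={1,4}

Text stream:
pos 0 'd': at 9  → match P3@[0:0]
pos 1 'c': at 1 (via fail)
pos 2 'd': at 2  → match P3@[2:2]
pos 3 'e': at 3  → match P0@[1:3]
pos 4 'b': at 0 (via fail)
pos 5 'e': at 4
pos 6 'e': at 5
pos 7 'a': at 6
pos 8 'a': at 7  → match P1@[5:8],P4@[7:8]
pos 9 'e': at 4 (via fail)
pos 10 'c': at 8  → match P2@[9:10]
pos 11 'b': at 0 (via fail)
pos 12 'c': at 1
pos 13 'b': at 0 (via fail)
pos 14 'a': at 10
pos 15 'a': at 11  → match P4@[14:15]
pos 16 'd': at 9 (via fail)  → match P3@[16:16]
pos 17 'a': at 10 (via fail)
pos 18 'e': at 4 (via fail)
pos 19 'c': at 8  → match P2@[18:19]
pos 20 'd': at 2 (via fail)  → match P3@[20:20]
pos 21 'e': at 3  → match P0@[19:21]
pos 22 'c': at 8 (via fail)  → match P2@[21:22]
pos 23 'c': at 1 (via fail)
pos 24 'd': at 2  → match P3@[24:24]
pos 25 'e': at 3  → match P0@[23:25]
pos 26 'c': at 8 (via fail)  → match P2@[25:26]
pos 27 'c': at 1 (via fail)
pos 28 'e': at 4 (via fail)
pos 29 'c': at 8  → match P2@[28:29]
pos 30 'c': at 1 (via fail)
pos 31 'd': at 2  → match P3@[31:31]

All matches (sorted): [[0,3],[2,3],[3,0],[8,1],[8,4],[10,2],[15,4],[16,3],[19,2],[20,3],[21,0],[22,2],[24,3],[25,0],[26,2],[29,2],[31,3]]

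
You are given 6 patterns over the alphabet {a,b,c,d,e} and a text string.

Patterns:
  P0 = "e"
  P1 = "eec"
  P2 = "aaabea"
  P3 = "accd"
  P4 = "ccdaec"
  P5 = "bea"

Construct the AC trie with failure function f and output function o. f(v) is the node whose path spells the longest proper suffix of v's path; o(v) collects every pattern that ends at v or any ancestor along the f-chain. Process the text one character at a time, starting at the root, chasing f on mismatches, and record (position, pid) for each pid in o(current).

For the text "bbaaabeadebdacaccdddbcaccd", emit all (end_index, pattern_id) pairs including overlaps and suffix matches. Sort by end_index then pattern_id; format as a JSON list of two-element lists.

Build automaton:
Trie nodes:
  0='ε' goto a→4 b→19 c→13 e→1
  1='e' goto e→2  ←P0
  2='ee' goto c→3
  3='eec' goto ·  ←P1
  4='a' goto a→5 c→10
  5='aa' goto a→6
  6='aaa' goto b→7
  7='aaab' goto e→8
  8='aaabe' goto a→9
  9='aaabea' goto ·  ←P2
  10='ac' goto c→11
  11='acc' goto d→12
  12='accd' goto ·  ←P3
  13='c' goto c→14
  14='cc' goto d→15
  15='ccd' goto a→16
  16='ccda' goto e→17
  17='ccdae' goto c→18
  18='ccdaec' goto ·  ←P4
  19='b' goto e→20
  20='be' goto a→21
  21='bea' goto ·  ←P5

Failure links (BFS by depth):
  fail(1) 'e': from fail(0)=0 chase 'e': 0 ⇒ 0;  out={0}∪out(0)={0}
  fail(4) 'a': from fail(0)=0 chase 'a': 0 ⇒ 0;  out=∅∪out(0)=∅
  fail(13) 'c': from fail(0)=0 chase 'c': 0 ⇒ 0;  out=∅∪out(0)=∅
  fail(19) 'b': from fail(0)=0 chase 'b': 0 ⇒ 0;  out=∅∪out(0)=∅
  fail(2) 'ee': from fail(1)=0 chase 'e': 0 ⇒ 1;  out=∅∪out(1)={0}
  fail(5) 'aa': from fail(4)=0 chase 'a': 0 ⇒ 4;  out=∅∪out(4)=∅
  fail(10) 'ac': from fail(4)=0 chase 'c': 0 ⇒ 13;  out=∅∪out(13)=∅
  fail(14) 'cc': from fail(13)=0 chase 'c': 0 ⇒ 13;  out=∅∪out(13)=∅
  fail(20) 'be': from fail(19)=0 chase 'e': 0 ⇒ 1;  out=∅∪out(1)={0}
  fail(3) 'eec': from fail(2)=1 chase 'c': 1→0 ⇒ 13;  out={1}∪out(13)={1}
  fail(6) 'aaa': from fail(5)=4 chase 'a': 4 ⇒ 5;  out=∅∪out(5)=∅
  fail(11) 'acc': from fail(10)=13 chase 'c': 13 ⇒ 14;  out=∅∪out(14)=∅
  fail(15) 'ccd': from fail(14)=13 chase 'd': 13→0 ⇒ 0;  out=∅∪out(0)=∅
  fail(21) 'bea': from fail(20)=1 chase 'a': 1→0 ⇒ 4;  out={5}∪out(4)={5}
  fail(7) 'aaab': from fail(6)=5 chase 'b': 5→4→0 ⇒ 19;  out=∅∪out(19)=∅
  fail(12) 'accd': from fail(11)=14 chase 'd': 14 ⇒ 15;  out={3}∪out(15)={3}
  fail(16) 'ccda': from fail(15)=0 chase 'a': 0 ⇒ 4;  out=∅∪out(4)=∅
  fail(8) 'aaabe': from fail(7)=19 chase 'e': 19 ⇒ 20;  out=∅∪out(20)={0}
  fail(17) 'ccdae': from fail(16)=4 chase 'e': 4→0 ⇒ 1;  out=∅∪out(1)={0}
  fail(9) 'aaabea': from fail(8)=20 chase 'a': 20 ⇒ 21;  out={2}∪out(21)={2,5}
  fail(18) 'ccdaec': from fail(17)=1 chase 'c': 1→0 ⇒ 13;  out={4}∪out(13)={4}

Run:
pos 0 'b': at 19
pos 1 'b': at 19 ·f
pos 2 'a': at 4 ·f
pos 3 'a': at 5
pos 4 'a': at 6
pos 5 'b': at 7
pos 6 'e': at 8  ** P0@[6:6]
pos 7 'a': at 9  ** P2@[2:7],P5@[5:7]
pos 8 'd': at 0 ·f
pos 9 'e': at 1  ** P0@[9:9]
pos 10 'b': at 19 ·f
pos 11 'd': at 0 ·f
pos 12 'a': at 4
pos 13 'c': at 10
pos 14 'a': at 4 ·f
pos 15 'c': at 10
pos 16 'c': at 11
pos 17 'd': at 12  ** P3@[14:17]
pos 18 'd': at 0 ·f
pos 19 'd': at 0
pos 20 'b': at 19
pos 21 'c': at 13 ·f
pos 22 'a': at 4 ·f
pos 23 'c': at 10
pos 24 'c': at 11
pos 25 'd': at 12  ** P3@[22:25]

All matches (sorted): [[6,0],[7,2],[7,5],[9,0],[17,3],[25,3]]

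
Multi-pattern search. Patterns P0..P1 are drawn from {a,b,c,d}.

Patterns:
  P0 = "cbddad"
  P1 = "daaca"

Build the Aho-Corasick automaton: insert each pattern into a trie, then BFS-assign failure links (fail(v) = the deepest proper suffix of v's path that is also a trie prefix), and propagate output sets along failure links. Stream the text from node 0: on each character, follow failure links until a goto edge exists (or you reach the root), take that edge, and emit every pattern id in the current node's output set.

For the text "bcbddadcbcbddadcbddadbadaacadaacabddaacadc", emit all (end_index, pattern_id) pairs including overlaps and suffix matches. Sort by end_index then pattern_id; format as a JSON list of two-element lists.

Build:
Trie nodes:
  0='ε' goto c→1 d→7
  1='c' goto b→2
  2='cb' goto d→3
  3='cbd' goto d→4
  4='cbdd' goto a→5
  5='cbdda' goto d→6
  6='cbddad' goto ·  [P0 ends]
  7='d' goto a→8
  8='da' goto a→9
  9='daa' goto c→10
  10='daac' goto a→11
  11='daaca' goto ·  [P1 ends]

BFS fail/out derivation:
  fail(1) 'c': from fail(0)=0 chase 'c': 0 ⇒ 0;  out=∅∪out(0)=∅
  fail(7) 'd': from fail(0)=0 chase 'd': 0 ⇒ 0;  out=∅∪out(0)=∅
  fail(2) 'cb': from fail(1)=0 chase 'b': 0 ⇒ 0;  out=∅∪out(0)=∅
  fail(8) 'da': from fail(7)=0 chase 'a': 0 ⇒ 0;  out=∅∪out(0)=∅
  fail(3) 'cbd': from fail(2)=0 chase 'd': 0 ⇒ 7;  out=∅∪out(7)=∅
  fail(9) 'daa': from fail(8)=0 chase 'a': 0 ⇒ 0;  out=∅∪out(0)=∅
  fail(4) 'cbdd': from fail(3)=7 chase 'd': 7→0 ⇒ 7;  out=∅∪out(7)=∅
  fail(10) 'daac': from fail(9)=0 chase 'c': 0 ⇒ 1;  out=∅∪out(1)=∅
  fail(5) 'cbdda': from fail(4)=7 chase 'a': 7 ⇒ 8;  out=∅∪out(8)=∅
  fail(11) 'daaca': from fail(10)=1 chase 'a': 1→0 ⇒ 0;  out={1}∪out(0)={1}
  fail(6) 'cbddad': from fail(5)=8 chase 'd': 8→0 ⇒ 7;  out={0}∪out(7)={0}

Scan:
pos 0 'b': at 0
pos 1 'c': at 1
pos 2 'b': at 2
pos 3 'd': at 3
pos 4 'd': at 4
pos 5 'a': at 5
pos 6 'd': at 6  → match P0@[1:6]
pos 7 'c': at 1 (via fail)
pos 8 'b': at 2
pos 9 'c': at 1 (via fail)
pos 10 'b': at 2
pos 11 'd': at 3
pos 12 'd': at 4
pos 13 'a': at 5
pos 14 'd': at 6  → match P0@[9:14]
pos 15 'c': at 1 (via fail)
pos 16 'b': at 2
pos 17 'd': at 3
pos 18 'd': at 4
pos 19 'a': at 5
pos 20 'd': at 6  → match P0@[15:20]
pos 21 'b': at 0 (via fail)
pos 22 'a': at 0
pos 23 'd': at 7
pos 24 'a': at 8
pos 25 'a': at 9
pos 26 'c': at 10
pos 27 'a': at 11  → match P1@[23:27]
pos 28 'd': at 7 (via fail)
pos 29 'a': at 8
pos 30 'a': at 9
pos 31 'c': at 10
pos 32 'a': at 11  → match P1@[28:32]
pos 33 'b': at 0 (via fail)
pos 34 'd': at 7
pos 35 'd': at 7 (via fail)
pos 36 'a': at 8
pos 37 'a': at 9
pos 38 'c': at 10
pos 39 'a': at 11  → match P1@[35:39]
pos 40 'd': at 7 (via fail)
pos 41 'c': at 1 (via fail)

Result: [[6,0],[14,0],[20,0],[27,1],[32,1],[39,1]]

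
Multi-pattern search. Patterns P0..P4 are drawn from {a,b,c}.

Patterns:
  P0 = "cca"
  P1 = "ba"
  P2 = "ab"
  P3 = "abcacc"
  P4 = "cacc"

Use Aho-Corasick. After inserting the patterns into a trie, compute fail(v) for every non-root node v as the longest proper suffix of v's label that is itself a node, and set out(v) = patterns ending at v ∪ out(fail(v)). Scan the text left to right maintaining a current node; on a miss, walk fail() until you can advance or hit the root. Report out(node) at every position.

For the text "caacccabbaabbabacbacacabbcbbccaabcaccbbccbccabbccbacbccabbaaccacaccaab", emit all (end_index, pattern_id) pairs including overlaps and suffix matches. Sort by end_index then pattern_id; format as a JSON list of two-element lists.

Build automaton:
Trie nodes:
  n0 'ε': a→6 b→4 c→1
  n1 'c': a→12 c→2
  n2 'cc': a→3
  n3 'cca': ·  ←P0
  n4 'b': a→5
  n5 'ba': ·  ←P1
  n6 'a': b→7
  n7 'ab': c→8  ←P2
  n8 'abc': a→9
  n9 'abca': c→10
  n10 'abcac': c→11
  n11 'abcacc': ·  ←P3
  n12 'ca': c→13
  n13 'cac': c→14
  n14 'cacc': ·  ←P4

Failure links (BFS by depth):
  n1('c'): parent n0 fail=0; on 'c' 0 → fail=0;  out ∅∪∅=∅
  n4('b'): parent n0 fail=0; on 'b' 0 → fail=0;  out ∅∪∅=∅
  n6('a'): parent n0 fail=0; on 'a' 0 → fail=0;  out ∅∪∅=∅
  n2('cc'): parent n1 fail=0; on 'c' 0 → fail=1;  out ∅∪∅=∅
  n5('ba'): parent n4 fail=0; on 'a' 0 → fail=6;  out {1}∪∅={1}
  n7('ab'): parent n6 fail=0; on 'b' 0 → fail=4;  out {2}∪∅={2}
  n12('ca'): parent n1 fail=0; on 'a' 0 → fail=6;  out ∅∪∅=∅
  n3('cca'): parent n2 fail=1; on 'a' 1 → fail=12;  out {0}∪∅={0}
  n8('abc'): parent n7 fail=4; on 'c' 4→0 → fail=1;  out ∅∪∅=∅
  n13('cac'): parent n12 fail=6; on 'c' 6→0 → fail=1;  out ∅∪∅=∅
  n9('abca'): parent n8 fail=1; on 'a' 1 → fail=12;  out ∅∪∅=∅
  n14('cacc'): parent n13 fail=1; on 'c' 1 → fail=2;  out {4}∪∅={4}
  n10('abcac'): parent n9 fail=12; on 'c' 12 → fail=13;  out ∅∪∅=∅
  n11('abcacc'): parent n10 fail=13; on 'c' 13 → fail=14;  out {3}∪{4}={3,4}

Run:
i=0 'c': node 0→1
i=1 'a': node 1→12
i=2 'a': node 12→6 ·f
i=3 'c': node 6→1 ·f
i=4 'c': node 1→2
i=5 'c': node 2→2 ·f
i=6 'a': node 2→3  → match P0@[4:6]
i=7 'b': node 3→7 ·f  → match P2@[6:7]
i=8 'b': node 7→4 ·f
i=9 'a': node 4→5  → match P1@[8:9]
i=10 'a': node 5→6 ·f
i=11 'b': node 6→7  → match P2@[10:11]
i=12 'b': node 7→4 ·f
i=13 'a': node 4→5  → match P1@[12:13]
i=14 'b': node 5→7 ·f  → match P2@[13:14]
i=15 'a': node 7→5 ·f  → match P1@[14:15]
i=16 'c': node 5→1 ·f
i=17 'b': node 1→4 ·f
i=18 'a': node 4→5  → match P1@[17:18]
i=19 'c': node 5→1 ·f
i=20 'a': node 1→12
i=21 'c': node 12→13
i=22 'a': node 13→12 ·f
i=23 'b': node 12→7 ·f  → match P2@[22:23]
i=24 'b': node 7→4 ·f
i=25 'c': node 4→1 ·f
i=26 'b': node 1→4 ·f
i=27 'b': node 4→4 ·f
i=28 'c': node 4→1 ·f
i=29 'c': node 1→2
i=30 'a': node 2→3  → match P0@[28:30]
i=31 'a': node 3→6 ·f
i=32 'b': node 6→7  → match P2@[31:32]
i=33 'c': node 7→8
i=34 'a': node 8→9
i=35 'c': node 9→10
i=36 'c': node 10→11  → match P3@[31:36],P4@[33:36]
i=37 'b': node 11→4 ·f
i=38 'b': node 4→4 ·f
i=39 'c': node 4→1 ·f
i=40 'c': node 1→2
i=41 'b': node 2→4 ·f
i=42 'c': node 4→1 ·f
i=43 'c': node 1→2
i=44 'a': node 2→3  → match P0@[42:44]
i=45 'b': node 3→7 ·f  → match P2@[44:45]
i=46 'b': node 7→4 ·f
i=47 'c': node 4→1 ·f
i=48 'c': node 1→2
i=49 'b': node 2→4 ·f
i=50 'a': node 4→5  → match P1@[49:50]
i=51 'c': node 5→1 ·f
i=52 'b': node 1→4 ·f
i=53 'c': node 4→1 ·f
i=54 'c': node 1→2
i=55 'a': node 2→3  → match P0@[53:55]
i=56 'b': node 3→7 ·f  → match P2@[55:56]
i=57 'b': node 7→4 ·f
i=58 'a': node 4→5  → match P1@[57:58]
i=59 'a': node 5→6 ·f
i=60 'c': node 6→1 ·f
i=61 'c': node 1→2
i=62 'a': node 2→3  → match P0@[60:62]
i=63 'c': node 3→13 ·f
i=64 'a': node 13→12 ·f
i=65 'c': node 12→13
i=66 'c': node 13→14  → match P4@[63:66]
i=67 'a': node 14→3 ·f  → match P0@[65:67]
i=68 'a': node 3→6 ·f
i=69 'b': node 6→7  → match P2@[68:69]

Matches: [[6,0],[7,2],[9,1],[11,2],[13,1],[14,2],[15,1],[18,1],[23,2],[30,0],[32,2],[36,3],[36,4],[44,0],[45,2],[50,1],[55,0],[56,2],[58,1],[62,0],[66,4],[67,0],[69,2]]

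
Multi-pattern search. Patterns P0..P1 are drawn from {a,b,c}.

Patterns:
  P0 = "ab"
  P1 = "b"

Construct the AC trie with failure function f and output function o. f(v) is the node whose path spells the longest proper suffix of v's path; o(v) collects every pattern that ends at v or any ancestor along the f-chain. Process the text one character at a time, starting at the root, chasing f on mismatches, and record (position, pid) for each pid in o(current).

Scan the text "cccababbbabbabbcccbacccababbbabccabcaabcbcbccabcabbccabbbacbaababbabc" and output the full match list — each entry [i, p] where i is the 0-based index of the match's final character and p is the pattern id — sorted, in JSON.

Construct AC machine:
Trie nodes:
  0='ε' goto a→1 b→3
  1='a' goto b→2
  2='ab' goto ·  ←P0
  3='b' goto ·  ←P1

BFS fail/out derivation:
  n1('a'): parent n0 fail=0; on 'a' 0 → fail=0;  out ∅∪∅=∅
  n3('b'): parent n0 fail=0; on 'b' 0 → fail=0;  out {1}∪∅={1}
  n2('ab'): parent n1 fail=0; on 'b' 0 → fail=3;  out {0}∪{1}={0,1}

Run:
pos 0 'c': at 0
pos 1 'c': at 0
pos 2 'c': at 0
pos 3 'a': at 1
pos 4 'b': at 2  → match P0@[3:4],P1@[4:4]
pos 5 'a': at 1 (via fail)
pos 6 'b': at 2  → match P0@[5:6],P1@[6:6]
pos 7 'b': at 3 (via fail)  → match P1@[7:7]
pos 8 'b': at 3 (via fail)  → match P1@[8:8]
pos 9 'a': at 1 (via fail)
pos 10 'b': at 2  → match P0@[9:10],P1@[10:10]
pos 11 'b': at 3 (via fail)  → match P1@[11:11]
pos 12 'a': at 1 (via fail)
pos 13 'b': at 2  → match P0@[12:13],P1@[13:13]
pos 14 'b': at 3 (via fail)  → match P1@[14:14]
pos 15 'c': at 0 (via fail)
pos 16 'c': at 0
pos 17 'c': at 0
pos 18 'b': at 3  → match P1@[18:18]
pos 19 'a': at 1 (via fail)
pos 20 'c': at 0 (via fail)
pos 21 'c': at 0
pos 22 'c': at 0
pos 23 'a': at 1
pos 24 'b': at 2  → match P0@[23:24],P1@[24:24]
pos 25 'a': at 1 (via fail)
pos 26 'b': at 2  → match P0@[25:26],P1@[26:26]
pos 27 'b': at 3 (via fail)  → match P1@[27:27]
pos 28 'b': at 3 (via fail)  → match P1@[28:28]
pos 29 'a': at 1 (via fail)
pos 30 'b': at 2  → match P0@[29:30],P1@[30:30]
pos 31 'c': at 0 (via fail)
pos 32 'c': at 0
pos 33 'a': at 1
pos 34 'b': at 2  → match P0@[33:34],P1@[34:34]
pos 35 'c': at 0 (via fail)
pos 36 'a': at 1
pos 37 'a': at 1 (via fail)
pos 38 'b': at 2  → match P0@[37:38],P1@[38:38]
pos 39 'c': at 0 (via fail)
pos 40 'b': at 3  → match P1@[40:40]
pos 41 'c': at 0 (via fail)
pos 42 'b': at 3  → match P1@[42:42]
pos 43 'c': at 0 (via fail)
pos 44 'c': at 0
pos 45 'a': at 1
pos 46 'b': at 2  → match P0@[45:46],P1@[46:46]
pos 47 'c': at 0 (via fail)
pos 48 'a': at 1
pos 49 'b': at 2  → match P0@[48:49],P1@[49:49]
pos 50 'b': at 3 (via fail)  → match P1@[50:50]
pos 51 'c': at 0 (via fail)
pos 52 'c': at 0
pos 53 'a': at 1
pos 54 'b': at 2  → match P0@[53:54],P1@[54:54]
pos 55 'b': at 3 (via fail)  → match P1@[55:55]
pos 56 'b': at 3 (via fail)  → match P1@[56:56]
pos 57 'a': at 1 (via fail)
pos 58 'c': at 0 (via fail)
pos 59 'b': at 3  → match P1@[59:59]
pos 60 'a': at 1 (via fail)
pos 61 'a': at 1 (via fail)
pos 62 'b': at 2  → match P0@[61:62],P1@[62:62]
pos 63 'a': at 1 (via fail)
pos 64 'b': at 2  → match P0@[63:64],P1@[64:64]
pos 65 'b': at 3 (via fail)  → match P1@[65:65]
pos 66 'a': at 1 (via fail)
pos 67 'b': at 2  → match P0@[66:67],P1@[67:67]
pos 68 'c': at 0 (via fail)

Matches: [[4,0],[4,1],[6,0],[6,1],[7,1],[8,1],[10,0],[10,1],[11,1],[13,0],[13,1],[14,1],[18,1],[24,0],[24,1],[26,0],[26,1],[27,1],[28,1],[30,0],[30,1],[34,0],[34,1],[38,0],[38,1],[40,1],[42,1],[46,0],[46,1],[49,0],[49,1],[50,1],[54,0],[54,1],[55,1],[56,1],[59,1],[62,0],[62,1],[64,0],[64,1],[65,1],[67,0],[67,1]]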